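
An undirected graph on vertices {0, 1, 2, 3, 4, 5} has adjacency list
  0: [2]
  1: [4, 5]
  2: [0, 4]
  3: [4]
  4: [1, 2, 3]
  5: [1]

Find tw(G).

1

A width-1 tree decomposition is:
Bags: B1 = {0, 2}  B2 = {2, 4}  B3 = {3, 4}  B4 = {1, 4}  B5 = {1, 5}
Tree: B1–B2, B2–B3, B3–B4, B4–B5
Each bag holds 2 vertices, so the decomposition has width 1, which upper-bounds the treewidth. Any graph with an edge has treewidth ≥ 1, and G has the edge 0–2. The upper and lower bounds meet at 1, so that is the treewidth.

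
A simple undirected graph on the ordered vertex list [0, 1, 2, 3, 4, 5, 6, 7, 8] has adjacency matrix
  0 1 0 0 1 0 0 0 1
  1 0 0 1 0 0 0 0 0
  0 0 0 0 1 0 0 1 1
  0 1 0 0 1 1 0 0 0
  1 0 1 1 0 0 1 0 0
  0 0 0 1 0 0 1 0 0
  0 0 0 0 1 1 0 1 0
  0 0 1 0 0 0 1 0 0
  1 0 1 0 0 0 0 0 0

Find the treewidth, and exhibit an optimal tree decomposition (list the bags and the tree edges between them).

Treewidth 3.
One optimal decomposition is:
Bags: B1 = {2, 5, 6, 7}  B2 = {2, 4, 5, 6}  B3 = {2, 3, 4, 5}  B4 = {2, 3, 4, 8}  B5 = {0, 3, 4, 8}  B6 = {0, 1, 3, 8}
Tree: B1–B2, B2–B3, B3–B4, B4–B5, B5–B6

Each bag holds 4 vertices, so the decomposition has width 3, which upper-bounds the treewidth. For the lower bound: the 4 vertex sets {5,6,7}, {2}, {4}, {0,1,3,8} are disjoint, each induces a connected subgraph, and every pair is joined by at least one edge of G. Contracting each set to a single vertex therefore yields K_{4} as a minor, and since treewidth is minor-monotone, tw(G) ≥ tw(K_{4}) = 3. Combining the bounds, tw(G) = 3.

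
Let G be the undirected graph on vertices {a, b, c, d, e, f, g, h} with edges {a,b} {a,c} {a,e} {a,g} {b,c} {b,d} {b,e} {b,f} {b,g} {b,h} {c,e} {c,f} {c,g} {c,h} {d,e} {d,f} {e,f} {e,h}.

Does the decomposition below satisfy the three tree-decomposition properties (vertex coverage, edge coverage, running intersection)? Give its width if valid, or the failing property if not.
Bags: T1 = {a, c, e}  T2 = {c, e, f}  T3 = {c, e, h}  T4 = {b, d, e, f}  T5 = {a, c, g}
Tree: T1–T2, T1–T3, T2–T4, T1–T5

A tree decomposition must satisfy three properties: every vertex lies in some bag; for every edge, both endpoints lie together in some bag; and for every vertex, the bags containing it form a connected subtree. Here edge (a,b) lies in no bag, so the decomposition is invalid.

No — edge (a,b) lies in no bag.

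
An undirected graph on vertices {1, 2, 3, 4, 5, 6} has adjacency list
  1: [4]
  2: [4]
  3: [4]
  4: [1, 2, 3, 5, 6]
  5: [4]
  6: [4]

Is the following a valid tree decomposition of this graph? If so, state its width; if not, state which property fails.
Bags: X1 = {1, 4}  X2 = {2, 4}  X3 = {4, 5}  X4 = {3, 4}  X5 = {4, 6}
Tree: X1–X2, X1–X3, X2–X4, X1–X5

Checking the three conditions: (i) the bags cover all of {1, 2, 3, 4, 5, 6}; (ii) for each edge, some bag contains both endpoints; (iii) the bags containing any fixed vertex form a subtree. All hold, so the decomposition is valid with width 2 − 1 = 1.

Yes; width 1.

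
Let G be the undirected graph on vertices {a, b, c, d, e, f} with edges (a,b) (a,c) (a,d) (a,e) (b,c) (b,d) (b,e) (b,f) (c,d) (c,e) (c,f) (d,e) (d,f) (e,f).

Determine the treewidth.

A width-4 tree decomposition is:
Bags: B1 = {a, b, c, d, e}  B2 = {b, c, d, e, f}
Tree: B1–B2
The largest bag has 5 vertices, giving width 4; this decomposition certifies tw(G) ≤ 4. For the lower bound, the 5 vertices {b, c, d, e, f} are pairwise adjacent, and any tree decomposition puts a clique entirely inside one bag — forcing width ≥ 4. The upper and lower bounds meet at 4, so that is the treewidth.

4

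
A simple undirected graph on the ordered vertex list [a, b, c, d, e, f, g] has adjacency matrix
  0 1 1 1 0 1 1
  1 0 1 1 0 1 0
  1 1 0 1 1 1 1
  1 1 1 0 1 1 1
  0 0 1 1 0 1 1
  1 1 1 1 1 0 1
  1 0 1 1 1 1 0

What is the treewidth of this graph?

A width-4 tree decomposition is:
Bags: B1 = {c, d, e, f, g}  B2 = {a, c, d, f, g}  B3 = {a, b, c, d, f}
Tree: B1–B2, B2–B3
Each bag holds 5 vertices, so the decomposition has width 4, which upper-bounds the treewidth. For the lower bound, the 5 vertices {c, d, e, f, g} are pairwise adjacent, and any tree decomposition puts a clique entirely inside one bag — forcing width ≥ 4. Therefore the treewidth is 4.

4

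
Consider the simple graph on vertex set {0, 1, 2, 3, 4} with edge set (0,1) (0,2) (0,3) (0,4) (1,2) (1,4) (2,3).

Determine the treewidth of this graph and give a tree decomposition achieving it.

The largest bag has 3 vertices, giving width 2; this decomposition certifies tw(G) ≤ 2. Conversely, {0, 1, 2} is a clique of size 3, and the vertices of any clique must share a bag in every tree decomposition; so some bag has ≥ 3 vertices and tw(G) ≥ 2. Hence tw(G) = 2 exactly.

Treewidth 2.
One such decomposition:
Bags: B1 = {0, 1, 2}  B2 = {0, 1, 4}  B3 = {0, 2, 3}
Tree: B1–B2, B1–B3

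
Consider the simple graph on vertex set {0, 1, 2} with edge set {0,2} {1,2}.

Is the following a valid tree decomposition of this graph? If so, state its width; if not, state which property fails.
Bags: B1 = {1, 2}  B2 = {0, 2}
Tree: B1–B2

Vertex coverage: the bags together contain {0, 1, 2}, the full vertex set. Edge coverage: each edge of G has both endpoints in at least one bag. Running intersection: for every vertex, the bags containing it form a connected subtree. All three properties hold, so this is a valid tree decomposition of width max|bag| − 1 = 1, and hence tw(G) ≤ 1.

Yes; width 1.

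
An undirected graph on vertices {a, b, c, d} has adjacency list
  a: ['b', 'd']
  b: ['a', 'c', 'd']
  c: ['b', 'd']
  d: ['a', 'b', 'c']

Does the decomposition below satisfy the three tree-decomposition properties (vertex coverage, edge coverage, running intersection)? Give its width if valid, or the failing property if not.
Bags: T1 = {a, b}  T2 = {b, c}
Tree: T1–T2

No — vertex d appears in no bag.

A tree decomposition must satisfy three properties: every vertex lies in some bag; for every edge, both endpoints lie together in some bag; and for every vertex, the bags containing it form a connected subtree. Here vertex d appears in no bag, so the decomposition is invalid.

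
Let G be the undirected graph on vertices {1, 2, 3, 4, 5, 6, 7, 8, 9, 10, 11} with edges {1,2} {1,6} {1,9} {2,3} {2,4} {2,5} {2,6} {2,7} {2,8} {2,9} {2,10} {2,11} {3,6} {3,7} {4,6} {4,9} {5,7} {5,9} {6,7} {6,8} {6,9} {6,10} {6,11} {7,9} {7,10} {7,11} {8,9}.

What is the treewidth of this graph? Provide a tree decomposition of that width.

Treewidth 3.
Bags: B1 = {2, 6, 7, 9}  B2 = {1, 2, 6, 9}  B3 = {2, 6, 8, 9}  B4 = {2, 3, 6, 7}  B5 = {2, 6, 7, 10}  B6 = {2, 6, 7, 11}  B7 = {2, 4, 6, 9}  B8 = {2, 5, 7, 9}
Tree: B1–B2, B1–B3, B1–B4, B1–B5, B5–B6, B2–B7, B1–B8

The largest bag has 4 vertices, giving width 3; this decomposition certifies tw(G) ≤ 3. On the other hand G contains the 4-clique {2, 5, 7, 9}. A clique must lie in a single bag of any decomposition, so no decomposition can have width below 3. Hence tw(G) = 3 exactly.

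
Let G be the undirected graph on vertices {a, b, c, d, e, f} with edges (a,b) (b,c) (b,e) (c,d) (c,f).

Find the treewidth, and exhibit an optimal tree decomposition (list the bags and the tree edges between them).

Every bag has size at most 2, so the width is 2 − 1 = 1 and tw(G) ≤ 1. Any graph with an edge has treewidth ≥ 1, and G has the edge a–b. Therefore the treewidth is 1.

Treewidth 1.
One optimal decomposition is:
Bags: B1 = {a, b}  B2 = {b, c}  B3 = {c, d}  B4 = {c, f}  B5 = {b, e}
Tree: B1–B2, B2–B3, B2–B4, B1–B5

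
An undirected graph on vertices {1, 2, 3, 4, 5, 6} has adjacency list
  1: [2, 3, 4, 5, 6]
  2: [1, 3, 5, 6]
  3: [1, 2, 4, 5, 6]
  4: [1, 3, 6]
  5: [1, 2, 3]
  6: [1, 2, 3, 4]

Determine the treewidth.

3

A width-3 tree decomposition is:
Bags: B1 = {1, 2, 3, 5}  B2 = {1, 2, 3, 6}  B3 = {1, 3, 4, 6}
Tree: B1–B2, B2–B3
Every bag has size at most 4, so the width is 4 − 1 = 3 and tw(G) ≤ 3. Conversely, {1, 2, 3, 5} is a clique of size 4, and the vertices of any clique must share a bag in every tree decomposition; so some bag has ≥ 4 vertices and tw(G) ≥ 3. Therefore the treewidth is 3.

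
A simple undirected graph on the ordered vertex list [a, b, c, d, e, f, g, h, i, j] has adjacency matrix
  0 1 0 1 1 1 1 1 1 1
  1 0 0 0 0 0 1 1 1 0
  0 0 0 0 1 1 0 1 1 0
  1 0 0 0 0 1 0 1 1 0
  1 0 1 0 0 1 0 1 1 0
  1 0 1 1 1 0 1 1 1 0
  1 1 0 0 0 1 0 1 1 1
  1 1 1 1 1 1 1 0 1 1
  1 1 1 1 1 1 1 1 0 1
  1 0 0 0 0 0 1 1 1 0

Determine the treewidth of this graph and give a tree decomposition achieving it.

Treewidth 4.
One such decomposition:
Bags: B1 = {a, f, g, h, i}  B2 = {a, e, f, h, i}  B3 = {c, e, f, h, i}  B4 = {a, d, f, h, i}  B5 = {a, g, h, i, j}  B6 = {a, b, g, h, i}
Tree: B1–B2, B2–B3, B1–B4, B1–B5, B1–B6

The largest bag has 5 vertices, giving width 4; this decomposition certifies tw(G) ≤ 4. On the other hand G contains the 5-clique {c, e, f, h, i}. A clique must lie in a single bag of any decomposition, so no decomposition can have width below 4. Therefore the treewidth is 4.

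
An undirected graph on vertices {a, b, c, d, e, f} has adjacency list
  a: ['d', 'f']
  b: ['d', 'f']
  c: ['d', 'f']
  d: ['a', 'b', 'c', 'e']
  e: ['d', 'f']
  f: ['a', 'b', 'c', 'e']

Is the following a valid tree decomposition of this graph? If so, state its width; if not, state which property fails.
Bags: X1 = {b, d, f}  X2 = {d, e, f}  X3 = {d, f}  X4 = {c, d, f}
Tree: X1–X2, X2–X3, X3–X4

No — vertex a appears in no bag.

A tree decomposition must satisfy three properties: every vertex lies in some bag; for every edge, both endpoints lie together in some bag; and for every vertex, the bags containing it form a connected subtree. Here vertex a appears in no bag, so the decomposition is invalid.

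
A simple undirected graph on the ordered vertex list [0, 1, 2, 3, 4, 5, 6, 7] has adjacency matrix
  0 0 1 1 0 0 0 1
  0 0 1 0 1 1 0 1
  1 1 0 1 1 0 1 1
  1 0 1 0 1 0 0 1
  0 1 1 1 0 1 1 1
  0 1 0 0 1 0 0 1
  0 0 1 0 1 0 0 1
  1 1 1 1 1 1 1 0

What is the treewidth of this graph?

A width-3 tree decomposition is:
Bags: B1 = {2, 3, 4, 7}  B2 = {0, 2, 3, 7}  B3 = {1, 2, 4, 7}  B4 = {2, 4, 6, 7}  B5 = {1, 4, 5, 7}
Tree: B1–B2, B1–B3, B3–B4, B3–B5
Every bag has size at most 4, so the width is 4 − 1 = 3 and tw(G) ≤ 3. For the lower bound, the 4 vertices {0, 2, 3, 7} are pairwise adjacent, and any tree decomposition puts a clique entirely inside one bag — forcing width ≥ 3. Hence tw(G) = 3 exactly.

3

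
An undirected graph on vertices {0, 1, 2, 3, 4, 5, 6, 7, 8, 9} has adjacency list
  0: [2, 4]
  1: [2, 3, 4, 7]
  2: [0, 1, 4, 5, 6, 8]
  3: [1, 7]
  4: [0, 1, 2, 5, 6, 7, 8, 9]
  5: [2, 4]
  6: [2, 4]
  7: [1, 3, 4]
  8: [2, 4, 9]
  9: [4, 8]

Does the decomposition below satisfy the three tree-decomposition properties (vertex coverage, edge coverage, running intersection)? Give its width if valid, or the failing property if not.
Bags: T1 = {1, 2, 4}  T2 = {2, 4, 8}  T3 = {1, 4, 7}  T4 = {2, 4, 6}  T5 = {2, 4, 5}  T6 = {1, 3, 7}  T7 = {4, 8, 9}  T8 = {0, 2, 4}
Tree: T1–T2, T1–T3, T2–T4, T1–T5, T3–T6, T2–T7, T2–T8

Yes; width 2.

Every vertex of G appears in some bag (union = {0, 1, 2, 3, 4, 5, 6, 7, 8, 9}); every edge is covered by a bag; and for each vertex v the set of bags containing v is connected in the bag tree. The decomposition is therefore valid. The largest bag has 3 vertices, so the width is 2.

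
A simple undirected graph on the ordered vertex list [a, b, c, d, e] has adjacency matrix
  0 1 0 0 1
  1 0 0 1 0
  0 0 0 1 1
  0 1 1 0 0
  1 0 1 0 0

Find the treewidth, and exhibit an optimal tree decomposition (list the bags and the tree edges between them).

Treewidth 2.
One optimal decomposition is:
Bags: B1 = {c, d, e}  B2 = {a, d, e}  B3 = {a, b, d}
Tree: B1–B2, B2–B3

Each bag holds 3 vertices, so the decomposition has width 2, which upper-bounds the treewidth. For the lower bound, G contains the cycle d–c–e–a–b–d, so G is not a forest; only forests have treewidth ≤ 1, hence tw(G) ≥ 2. The upper and lower bounds meet at 2, so that is the treewidth.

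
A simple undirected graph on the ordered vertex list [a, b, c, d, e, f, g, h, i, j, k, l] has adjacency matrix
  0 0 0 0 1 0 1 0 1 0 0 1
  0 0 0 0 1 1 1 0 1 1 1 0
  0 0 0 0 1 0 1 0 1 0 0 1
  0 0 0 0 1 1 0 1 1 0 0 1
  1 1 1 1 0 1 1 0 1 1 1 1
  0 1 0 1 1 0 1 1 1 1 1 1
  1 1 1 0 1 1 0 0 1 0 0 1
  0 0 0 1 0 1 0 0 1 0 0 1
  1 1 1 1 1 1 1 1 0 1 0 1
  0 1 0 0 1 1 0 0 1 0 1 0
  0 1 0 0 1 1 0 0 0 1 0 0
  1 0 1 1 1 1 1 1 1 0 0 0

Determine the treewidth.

4

A width-4 tree decomposition is:
Bags: B1 = {d, e, f, i, l}  B2 = {e, f, g, i, l}  B3 = {b, e, f, g, i}  B4 = {a, e, g, i, l}  B5 = {d, f, h, i, l}  B6 = {c, e, g, i, l}  B7 = {b, e, f, i, j}  B8 = {b, e, f, j, k}
Tree: B1–B2, B2–B3, B2–B4, B1–B5, B2–B6, B3–B7, B7–B8
Every bag has size at most 5, so the width is 5 − 1 = 4 and tw(G) ≤ 4. Conversely, {b, e, f, j, k} is a clique of size 5, and the vertices of any clique must share a bag in every tree decomposition; so some bag has ≥ 5 vertices and tw(G) ≥ 4. The upper and lower bounds meet at 4, so that is the treewidth.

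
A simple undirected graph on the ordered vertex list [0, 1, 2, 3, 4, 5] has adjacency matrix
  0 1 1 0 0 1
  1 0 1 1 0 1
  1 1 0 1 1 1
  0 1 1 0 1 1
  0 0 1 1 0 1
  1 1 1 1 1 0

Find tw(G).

A width-3 tree decomposition is:
Bags: B1 = {2, 3, 4, 5}  B2 = {1, 2, 3, 5}  B3 = {0, 1, 2, 5}
Tree: B1–B2, B2–B3
Each bag holds 4 vertices, so the decomposition has width 3, which upper-bounds the treewidth. On the other hand G contains the 4-clique {0, 1, 2, 5}. A clique must lie in a single bag of any decomposition, so no decomposition can have width below 3. Combining the bounds, tw(G) = 3.

3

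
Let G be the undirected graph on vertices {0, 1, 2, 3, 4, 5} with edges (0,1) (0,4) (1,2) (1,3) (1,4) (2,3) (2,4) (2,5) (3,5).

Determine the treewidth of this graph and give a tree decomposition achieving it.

Treewidth 2.
One such decomposition:
Bags: B1 = {1, 2, 4}  B2 = {0, 1, 4}  B3 = {1, 2, 3}  B4 = {2, 3, 5}
Tree: B1–B2, B1–B3, B3–B4

Each bag holds 3 vertices, so the decomposition has width 2, which upper-bounds the treewidth. For the lower bound, the 3 vertices {0, 1, 4} are pairwise adjacent, and any tree decomposition puts a clique entirely inside one bag — forcing width ≥ 2. Combining the bounds, tw(G) = 2.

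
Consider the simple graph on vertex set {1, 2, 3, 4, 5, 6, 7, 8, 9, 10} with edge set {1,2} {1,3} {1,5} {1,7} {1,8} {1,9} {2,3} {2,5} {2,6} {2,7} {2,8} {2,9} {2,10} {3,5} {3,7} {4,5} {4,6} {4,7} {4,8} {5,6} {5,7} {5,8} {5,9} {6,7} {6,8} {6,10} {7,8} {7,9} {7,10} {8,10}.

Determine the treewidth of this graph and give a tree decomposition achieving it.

Treewidth 4.
One such decomposition:
Bags: B1 = {1, 2, 5, 7, 8}  B2 = {2, 5, 6, 7, 8}  B3 = {4, 5, 6, 7, 8}  B4 = {1, 2, 5, 7, 9}  B5 = {2, 6, 7, 8, 10}  B6 = {1, 2, 3, 5, 7}
Tree: B1–B2, B2–B3, B1–B4, B2–B5, B1–B6

Every bag has size at most 5, so the width is 5 − 1 = 4 and tw(G) ≤ 4. Conversely, {2, 6, 7, 8, 10} is a clique of size 5, and the vertices of any clique must share a bag in every tree decomposition; so some bag has ≥ 5 vertices and tw(G) ≥ 4. Therefore the treewidth is 4.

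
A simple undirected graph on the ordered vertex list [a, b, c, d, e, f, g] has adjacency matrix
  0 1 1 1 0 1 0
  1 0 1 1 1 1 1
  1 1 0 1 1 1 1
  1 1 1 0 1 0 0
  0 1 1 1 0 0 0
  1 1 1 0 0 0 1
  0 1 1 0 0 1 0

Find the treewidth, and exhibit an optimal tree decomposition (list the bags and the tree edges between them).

Treewidth 3.
One such decomposition:
Bags: B1 = {a, b, c, f}  B2 = {a, b, c, d}  B3 = {b, c, d, e}  B4 = {b, c, f, g}
Tree: B1–B2, B2–B3, B1–B4

Each bag holds 4 vertices, so the decomposition has width 3, which upper-bounds the treewidth. Conversely, {b, c, d, e} is a clique of size 4, and the vertices of any clique must share a bag in every tree decomposition; so some bag has ≥ 4 vertices and tw(G) ≥ 3. Hence tw(G) = 3 exactly.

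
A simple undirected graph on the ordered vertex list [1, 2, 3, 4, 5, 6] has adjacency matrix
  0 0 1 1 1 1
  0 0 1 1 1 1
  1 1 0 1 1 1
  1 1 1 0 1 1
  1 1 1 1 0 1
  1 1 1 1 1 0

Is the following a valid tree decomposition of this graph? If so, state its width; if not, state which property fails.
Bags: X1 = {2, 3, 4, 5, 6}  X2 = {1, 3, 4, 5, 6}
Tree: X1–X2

Vertex coverage: the bags together contain {1, 2, 3, 4, 5, 6}, the full vertex set. Edge coverage: each edge of G has both endpoints in at least one bag. Running intersection: for every vertex, the bags containing it form a connected subtree. All three properties hold, so this is a valid tree decomposition of width max|bag| − 1 = 4, and hence tw(G) ≤ 4.

Yes; width 4.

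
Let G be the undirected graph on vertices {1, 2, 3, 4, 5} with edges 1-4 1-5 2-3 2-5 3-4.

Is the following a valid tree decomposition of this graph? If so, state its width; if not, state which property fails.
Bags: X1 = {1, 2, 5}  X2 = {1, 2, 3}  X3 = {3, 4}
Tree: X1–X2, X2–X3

A tree decomposition must satisfy three properties: every vertex lies in some bag; for every edge, both endpoints lie together in some bag; and for every vertex, the bags containing it form a connected subtree. Here edge (1,4) lies in no bag, so the decomposition is invalid.

No — edge (1,4) lies in no bag.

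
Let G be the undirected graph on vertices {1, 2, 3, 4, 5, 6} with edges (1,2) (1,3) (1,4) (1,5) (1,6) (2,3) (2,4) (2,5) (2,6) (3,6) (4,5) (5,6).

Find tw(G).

A width-3 tree decomposition is:
Bags: B1 = {1, 2, 5, 6}  B2 = {1, 2, 3, 6}  B3 = {1, 2, 4, 5}
Tree: B1–B2, B1–B3
Each bag holds 4 vertices, so the decomposition has width 3, which upper-bounds the treewidth. Conversely, {1, 2, 3, 6} is a clique of size 4, and the vertices of any clique must share a bag in every tree decomposition; so some bag has ≥ 4 vertices and tw(G) ≥ 3. Therefore the treewidth is 3.

3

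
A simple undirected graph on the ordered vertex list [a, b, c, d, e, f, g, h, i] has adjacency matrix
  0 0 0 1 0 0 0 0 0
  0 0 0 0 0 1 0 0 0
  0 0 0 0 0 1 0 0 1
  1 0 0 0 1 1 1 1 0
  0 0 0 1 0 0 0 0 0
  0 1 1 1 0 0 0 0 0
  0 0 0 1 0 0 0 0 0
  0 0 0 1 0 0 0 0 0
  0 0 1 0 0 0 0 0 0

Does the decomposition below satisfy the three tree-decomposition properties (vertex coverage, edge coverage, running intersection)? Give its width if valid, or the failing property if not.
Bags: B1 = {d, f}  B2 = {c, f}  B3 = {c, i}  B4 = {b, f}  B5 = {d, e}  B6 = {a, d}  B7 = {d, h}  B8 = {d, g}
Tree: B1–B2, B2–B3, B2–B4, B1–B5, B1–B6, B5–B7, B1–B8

Yes; width 1.

Vertex coverage: the bags together contain {a, b, c, d, e, f, g, h, i}, the full vertex set. Edge coverage: each edge of G has both endpoints in at least one bag. Running intersection: for every vertex, the bags containing it form a connected subtree. All three properties hold, so this is a valid tree decomposition of width max|bag| − 1 = 1, and hence tw(G) ≤ 1.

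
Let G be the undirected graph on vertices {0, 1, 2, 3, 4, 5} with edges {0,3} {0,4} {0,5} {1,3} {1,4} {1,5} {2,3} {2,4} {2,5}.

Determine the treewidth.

A width-3 tree decomposition is:
Bags: B1 = {1, 3, 4, 5}  B2 = {2, 3, 4, 5}  B3 = {0, 3, 4, 5}
Tree: B1–B2, B2–B3
Each bag holds 4 vertices, so the decomposition has width 3, which upper-bounds the treewidth. For the lower bound: the 4 vertex sets {1,5}, {2,4}, {3}, {0} are disjoint, each induces a connected subgraph, and every pair is joined by at least one edge of G. Contracting each set to a single vertex therefore yields K_{4} as a minor, and since treewidth is minor-monotone, tw(G) ≥ tw(K_{4}) = 3. The upper and lower bounds meet at 3, so that is the treewidth.

3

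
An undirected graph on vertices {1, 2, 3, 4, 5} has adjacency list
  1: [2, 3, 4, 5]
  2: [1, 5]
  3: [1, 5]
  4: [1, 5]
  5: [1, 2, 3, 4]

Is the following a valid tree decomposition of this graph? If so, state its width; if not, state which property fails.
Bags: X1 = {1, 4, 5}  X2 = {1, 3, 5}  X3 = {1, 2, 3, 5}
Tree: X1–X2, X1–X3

A tree decomposition must satisfy three properties: every vertex lies in some bag; for every edge, both endpoints lie together in some bag; and for every vertex, the bags containing it form a connected subtree. Here bags containing vertex 3 are not connected in the tree, so the decomposition is invalid.

No — bags containing vertex 3 are not connected in the tree.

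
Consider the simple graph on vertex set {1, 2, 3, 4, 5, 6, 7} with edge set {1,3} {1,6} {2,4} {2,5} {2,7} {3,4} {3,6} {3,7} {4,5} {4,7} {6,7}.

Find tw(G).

2

A width-2 tree decomposition is:
Bags: B1 = {3, 4, 7}  B2 = {3, 6, 7}  B3 = {2, 4, 7}  B4 = {2, 4, 5}  B5 = {1, 3, 6}
Tree: B1–B2, B1–B3, B3–B4, B2–B5
The largest bag has 3 vertices, giving width 2; this decomposition certifies tw(G) ≤ 2. On the other hand G contains the 3-clique {2, 4, 5}. A clique must lie in a single bag of any decomposition, so no decomposition can have width below 2. The upper and lower bounds meet at 2, so that is the treewidth.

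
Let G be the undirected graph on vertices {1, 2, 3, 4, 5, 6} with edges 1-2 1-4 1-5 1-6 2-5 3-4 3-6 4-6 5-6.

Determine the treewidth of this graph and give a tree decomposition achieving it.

Every bag has size at most 3, so the width is 3 − 1 = 2 and tw(G) ≤ 2. On the other hand G contains the 3-clique {1, 4, 6}. A clique must lie in a single bag of any decomposition, so no decomposition can have width below 2. Combining the bounds, tw(G) = 2.

Treewidth 2.
Bags: B1 = {1, 4, 6}  B2 = {3, 4, 6}  B3 = {1, 5, 6}  B4 = {1, 2, 5}
Tree: B1–B2, B1–B3, B3–B4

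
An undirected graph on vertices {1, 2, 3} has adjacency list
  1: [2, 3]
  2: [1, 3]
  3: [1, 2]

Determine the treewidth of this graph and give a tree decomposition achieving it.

Treewidth 2.
One such decomposition:
Bags: B1 = {1, 2, 3}
Tree: (single bag)

A single bag containing all 3 vertices is trivially a valid decomposition of width 2. For the lower bound, the 3 vertices {1, 2, 3} are pairwise adjacent, and any tree decomposition puts a clique entirely inside one bag — forcing width ≥ 2. Therefore the treewidth is 2.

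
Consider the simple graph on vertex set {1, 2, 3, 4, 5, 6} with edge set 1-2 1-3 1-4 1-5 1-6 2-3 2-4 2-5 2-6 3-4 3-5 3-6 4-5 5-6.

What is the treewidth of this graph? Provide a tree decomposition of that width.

The largest bag has 5 vertices, giving width 4; this decomposition certifies tw(G) ≤ 4. On the other hand G contains the 5-clique {1, 2, 3, 4, 5}. A clique must lie in a single bag of any decomposition, so no decomposition can have width below 4. The upper and lower bounds meet at 4, so that is the treewidth.

Treewidth 4.
One optimal decomposition is:
Bags: B1 = {1, 2, 3, 4, 5}  B2 = {1, 2, 3, 5, 6}
Tree: B1–B2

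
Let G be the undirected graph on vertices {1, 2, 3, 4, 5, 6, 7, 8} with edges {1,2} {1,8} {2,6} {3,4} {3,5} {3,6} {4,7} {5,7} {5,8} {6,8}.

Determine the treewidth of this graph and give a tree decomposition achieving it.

Every bag has size at most 3, so the width is 3 − 1 = 2 and tw(G) ≤ 2. Since 4–7–5–3–4 is a cycle in G, G is not acyclic. Forests are exactly the graphs of treewidth ≤ 1, so tw(G) ≥ 2. Therefore the treewidth is 2.

Treewidth 2.
One optimal decomposition is:
Bags: B1 = {3, 4, 7}  B2 = {3, 5, 7}  B3 = {3, 5, 6}  B4 = {5, 6, 8}  B5 = {2, 6, 8}  B6 = {1, 2, 8}
Tree: B1–B2, B2–B3, B3–B4, B4–B5, B5–B6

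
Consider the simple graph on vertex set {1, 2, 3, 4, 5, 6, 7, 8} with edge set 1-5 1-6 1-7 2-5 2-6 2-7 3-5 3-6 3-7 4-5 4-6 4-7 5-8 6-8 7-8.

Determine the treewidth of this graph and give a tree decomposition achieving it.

The largest bag has 4 vertices, giving width 3; this decomposition certifies tw(G) ≤ 3. For the lower bound: the 4 vertex sets {6,8}, {3,7}, {5}, {2} are disjoint, each induces a connected subgraph, and every pair is joined by at least one edge of G. Contracting each set to a single vertex therefore yields K_{4} as a minor, and since treewidth is minor-monotone, tw(G) ≥ tw(K_{4}) = 3. Combining the bounds, tw(G) = 3.

Treewidth 3.
One such decomposition:
Bags: B1 = {5, 6, 7, 8}  B2 = {3, 5, 6, 7}  B3 = {2, 5, 6, 7}  B4 = {4, 5, 6, 7}  B5 = {1, 5, 6, 7}
Tree: B1–B2, B2–B3, B3–B4, B4–B5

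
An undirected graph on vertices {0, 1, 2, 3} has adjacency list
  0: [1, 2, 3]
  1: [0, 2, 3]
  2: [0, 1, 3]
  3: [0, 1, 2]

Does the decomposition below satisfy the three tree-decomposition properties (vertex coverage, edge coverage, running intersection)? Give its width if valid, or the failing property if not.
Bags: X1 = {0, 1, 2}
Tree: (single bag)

A tree decomposition must satisfy three properties: every vertex lies in some bag; for every edge, both endpoints lie together in some bag; and for every vertex, the bags containing it form a connected subtree. Here vertex 3 appears in no bag, so the decomposition is invalid.

No — vertex 3 appears in no bag.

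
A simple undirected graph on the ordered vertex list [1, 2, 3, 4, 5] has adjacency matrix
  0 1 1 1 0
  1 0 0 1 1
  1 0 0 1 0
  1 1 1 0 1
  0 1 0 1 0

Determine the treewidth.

A width-2 tree decomposition is:
Bags: B1 = {1, 2, 4}  B2 = {2, 4, 5}  B3 = {1, 3, 4}
Tree: B1–B2, B1–B3
Every bag has size at most 3, so the width is 3 − 1 = 2 and tw(G) ≤ 2. Conversely, {1, 2, 4} is a clique of size 3, and the vertices of any clique must share a bag in every tree decomposition; so some bag has ≥ 3 vertices and tw(G) ≥ 2. Combining the bounds, tw(G) = 2.

2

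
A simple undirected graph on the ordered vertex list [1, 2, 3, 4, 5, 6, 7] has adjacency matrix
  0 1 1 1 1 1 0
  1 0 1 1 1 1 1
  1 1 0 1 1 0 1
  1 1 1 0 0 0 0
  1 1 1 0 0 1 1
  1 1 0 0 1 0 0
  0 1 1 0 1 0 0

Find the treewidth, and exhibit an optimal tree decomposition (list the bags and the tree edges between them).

Treewidth 3.
One such decomposition:
Bags: B1 = {1, 2, 3, 5}  B2 = {1, 2, 5, 6}  B3 = {1, 2, 3, 4}  B4 = {2, 3, 5, 7}
Tree: B1–B2, B1–B3, B1–B4

The largest bag has 4 vertices, giving width 3; this decomposition certifies tw(G) ≤ 3. On the other hand G contains the 4-clique {1, 2, 3, 4}. A clique must lie in a single bag of any decomposition, so no decomposition can have width below 3. The upper and lower bounds meet at 3, so that is the treewidth.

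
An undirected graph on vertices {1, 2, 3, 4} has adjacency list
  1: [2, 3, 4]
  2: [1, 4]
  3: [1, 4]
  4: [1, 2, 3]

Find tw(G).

2

A width-2 tree decomposition is:
Bags: B1 = {1, 2, 4}  B2 = {1, 3, 4}
Tree: B1–B2
Each bag holds 3 vertices, so the decomposition has width 2, which upper-bounds the treewidth. For the lower bound, the 3 vertices {1, 2, 4} are pairwise adjacent, and any tree decomposition puts a clique entirely inside one bag — forcing width ≥ 2. Combining the bounds, tw(G) = 2.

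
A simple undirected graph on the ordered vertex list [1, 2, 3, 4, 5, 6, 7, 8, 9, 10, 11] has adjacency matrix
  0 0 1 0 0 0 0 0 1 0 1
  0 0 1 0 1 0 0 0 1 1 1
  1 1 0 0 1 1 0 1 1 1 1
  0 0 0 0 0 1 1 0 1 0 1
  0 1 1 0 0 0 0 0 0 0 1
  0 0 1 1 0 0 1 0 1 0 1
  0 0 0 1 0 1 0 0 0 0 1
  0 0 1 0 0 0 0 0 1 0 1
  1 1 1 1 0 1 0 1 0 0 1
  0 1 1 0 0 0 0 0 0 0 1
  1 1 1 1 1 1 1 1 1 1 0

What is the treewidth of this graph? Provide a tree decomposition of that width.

Treewidth 3.
Bags: B1 = {3, 6, 9, 11}  B2 = {3, 8, 9, 11}  B3 = {2, 3, 9, 11}  B4 = {2, 3, 10, 11}  B5 = {4, 6, 9, 11}  B6 = {1, 3, 9, 11}  B7 = {2, 3, 5, 11}  B8 = {4, 6, 7, 11}
Tree: B1–B2, B2–B3, B3–B4, B1–B5, B1–B6, B4–B7, B5–B8

Each bag holds 4 vertices, so the decomposition has width 3, which upper-bounds the treewidth. For the lower bound, the 4 vertices {3, 8, 9, 11} are pairwise adjacent, and any tree decomposition puts a clique entirely inside one bag — forcing width ≥ 3. Therefore the treewidth is 3.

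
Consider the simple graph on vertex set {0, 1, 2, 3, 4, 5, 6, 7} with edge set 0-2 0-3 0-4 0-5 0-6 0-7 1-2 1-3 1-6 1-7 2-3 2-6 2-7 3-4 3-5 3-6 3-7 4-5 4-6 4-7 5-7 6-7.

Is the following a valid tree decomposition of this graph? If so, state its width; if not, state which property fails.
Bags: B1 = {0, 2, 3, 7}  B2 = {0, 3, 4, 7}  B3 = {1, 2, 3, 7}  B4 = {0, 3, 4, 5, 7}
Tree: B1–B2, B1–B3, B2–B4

No — vertex 6 appears in no bag.

A tree decomposition must satisfy three properties: every vertex lies in some bag; for every edge, both endpoints lie together in some bag; and for every vertex, the bags containing it form a connected subtree. Here vertex 6 appears in no bag, so the decomposition is invalid.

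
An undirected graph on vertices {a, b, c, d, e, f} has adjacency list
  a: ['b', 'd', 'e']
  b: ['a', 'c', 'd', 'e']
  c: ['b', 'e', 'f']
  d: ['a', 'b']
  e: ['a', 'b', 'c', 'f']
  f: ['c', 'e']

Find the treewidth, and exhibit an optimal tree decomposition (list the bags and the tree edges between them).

Each bag holds 3 vertices, so the decomposition has width 2, which upper-bounds the treewidth. For the lower bound, the 3 vertices {a, b, d} are pairwise adjacent, and any tree decomposition puts a clique entirely inside one bag — forcing width ≥ 2. Hence tw(G) = 2 exactly.

Treewidth 2.
Bags: B1 = {a, b, e}  B2 = {b, c, e}  B3 = {c, e, f}  B4 = {a, b, d}
Tree: B1–B2, B2–B3, B1–B4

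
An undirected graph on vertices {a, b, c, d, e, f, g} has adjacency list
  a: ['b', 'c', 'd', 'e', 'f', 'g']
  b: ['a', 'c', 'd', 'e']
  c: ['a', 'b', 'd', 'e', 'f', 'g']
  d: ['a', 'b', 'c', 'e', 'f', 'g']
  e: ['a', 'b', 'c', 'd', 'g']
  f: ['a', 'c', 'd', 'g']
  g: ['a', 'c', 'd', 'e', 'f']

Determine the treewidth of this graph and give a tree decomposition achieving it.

Treewidth 4.
One such decomposition:
Bags: B1 = {a, c, d, f, g}  B2 = {a, c, d, e, g}  B3 = {a, b, c, d, e}
Tree: B1–B2, B2–B3

Each bag holds 5 vertices, so the decomposition has width 4, which upper-bounds the treewidth. Conversely, {a, c, d, e, g} is a clique of size 5, and the vertices of any clique must share a bag in every tree decomposition; so some bag has ≥ 5 vertices and tw(G) ≥ 4. Hence tw(G) = 4 exactly.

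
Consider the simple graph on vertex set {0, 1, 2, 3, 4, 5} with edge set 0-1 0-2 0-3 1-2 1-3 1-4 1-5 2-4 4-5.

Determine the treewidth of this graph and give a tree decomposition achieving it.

Treewidth 2.
Bags: B1 = {0, 1, 2}  B2 = {1, 2, 4}  B3 = {0, 1, 3}  B4 = {1, 4, 5}
Tree: B1–B2, B1–B3, B2–B4

The largest bag has 3 vertices, giving width 2; this decomposition certifies tw(G) ≤ 2. On the other hand G contains the 3-clique {0, 1, 2}. A clique must lie in a single bag of any decomposition, so no decomposition can have width below 2. Hence tw(G) = 2 exactly.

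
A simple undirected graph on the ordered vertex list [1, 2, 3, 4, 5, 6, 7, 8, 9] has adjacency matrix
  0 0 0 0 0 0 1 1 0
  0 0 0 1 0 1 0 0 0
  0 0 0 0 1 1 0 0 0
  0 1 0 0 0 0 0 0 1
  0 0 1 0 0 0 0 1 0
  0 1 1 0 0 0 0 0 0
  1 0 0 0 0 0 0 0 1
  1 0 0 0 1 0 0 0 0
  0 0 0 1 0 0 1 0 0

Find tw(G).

A width-2 tree decomposition is:
Bags: B1 = {1, 7, 8}  B2 = {7, 8, 9}  B3 = {4, 8, 9}  B4 = {2, 4, 8}  B5 = {2, 6, 8}  B6 = {3, 6, 8}  B7 = {3, 5, 8}
Tree: B1–B2, B2–B3, B3–B4, B4–B5, B5–B6, B6–B7
The largest bag has 3 vertices, giving width 2; this decomposition certifies tw(G) ≤ 2. The edges 8–1–7–9–4–2–6–3–5–8 form a cycle, so G is not a tree and its treewidth is at least 2. Therefore the treewidth is 2.

2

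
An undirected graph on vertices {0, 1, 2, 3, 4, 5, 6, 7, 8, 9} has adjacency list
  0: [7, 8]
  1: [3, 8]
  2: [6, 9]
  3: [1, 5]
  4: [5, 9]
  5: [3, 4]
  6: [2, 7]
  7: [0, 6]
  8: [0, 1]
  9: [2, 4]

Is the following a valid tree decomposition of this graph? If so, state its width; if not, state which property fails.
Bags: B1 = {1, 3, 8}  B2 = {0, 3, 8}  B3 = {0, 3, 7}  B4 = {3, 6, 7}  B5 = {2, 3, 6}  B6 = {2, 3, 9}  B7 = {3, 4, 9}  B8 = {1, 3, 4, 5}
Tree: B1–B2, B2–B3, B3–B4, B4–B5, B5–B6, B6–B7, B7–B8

No — bags containing vertex 1 are not connected in the tree.

A tree decomposition must satisfy three properties: every vertex lies in some bag; for every edge, both endpoints lie together in some bag; and for every vertex, the bags containing it form a connected subtree. Here bags containing vertex 1 are not connected in the tree, so the decomposition is invalid.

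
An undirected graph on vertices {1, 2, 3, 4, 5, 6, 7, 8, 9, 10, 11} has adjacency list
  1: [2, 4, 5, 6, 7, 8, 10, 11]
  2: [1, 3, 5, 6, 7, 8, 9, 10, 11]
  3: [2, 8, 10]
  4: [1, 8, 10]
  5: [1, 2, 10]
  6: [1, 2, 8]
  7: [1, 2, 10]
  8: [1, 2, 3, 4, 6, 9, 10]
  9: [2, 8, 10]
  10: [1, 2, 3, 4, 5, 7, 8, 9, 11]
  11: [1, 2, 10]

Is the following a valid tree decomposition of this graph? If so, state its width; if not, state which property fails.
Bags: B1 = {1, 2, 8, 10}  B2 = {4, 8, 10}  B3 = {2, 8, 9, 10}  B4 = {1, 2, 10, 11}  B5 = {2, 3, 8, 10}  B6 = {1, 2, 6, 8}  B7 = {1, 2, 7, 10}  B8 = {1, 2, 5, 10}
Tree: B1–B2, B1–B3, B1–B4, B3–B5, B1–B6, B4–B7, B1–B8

A tree decomposition must satisfy three properties: every vertex lies in some bag; for every edge, both endpoints lie together in some bag; and for every vertex, the bags containing it form a connected subtree. Here edge (1,4) lies in no bag, so the decomposition is invalid.

No — edge (1,4) lies in no bag.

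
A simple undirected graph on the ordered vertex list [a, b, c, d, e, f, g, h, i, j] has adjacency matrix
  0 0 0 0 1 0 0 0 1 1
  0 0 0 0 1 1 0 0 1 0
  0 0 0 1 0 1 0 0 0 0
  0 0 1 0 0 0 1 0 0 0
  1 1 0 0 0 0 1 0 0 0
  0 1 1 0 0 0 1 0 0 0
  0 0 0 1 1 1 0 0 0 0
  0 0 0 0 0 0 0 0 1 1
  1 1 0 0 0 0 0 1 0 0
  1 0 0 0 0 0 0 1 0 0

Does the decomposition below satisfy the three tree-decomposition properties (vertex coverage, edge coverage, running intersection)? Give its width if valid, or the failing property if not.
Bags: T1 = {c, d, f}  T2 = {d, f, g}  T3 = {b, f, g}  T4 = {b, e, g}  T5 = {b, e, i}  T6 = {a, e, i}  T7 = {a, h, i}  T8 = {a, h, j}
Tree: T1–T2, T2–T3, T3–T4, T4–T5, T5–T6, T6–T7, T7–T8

Every vertex of G appears in some bag (union = {a, b, c, d, e, f, g, h, i, j}); every edge is covered by a bag; and for each vertex v the set of bags containing v is connected in the bag tree. The decomposition is therefore valid. The largest bag has 3 vertices, so the width is 2.

Yes; width 2.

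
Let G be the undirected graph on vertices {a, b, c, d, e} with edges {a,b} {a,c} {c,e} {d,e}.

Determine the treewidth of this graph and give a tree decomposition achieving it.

Every bag has size at most 2, so the width is 2 − 1 = 1 and tw(G) ≤ 1. G has an edge, so its treewidth is at least 1. The upper and lower bounds meet at 1, so that is the treewidth.

Treewidth 1.
One such decomposition:
Bags: B1 = {a, b}  B2 = {a, c}  B3 = {c, e}  B4 = {d, e}
Tree: B1–B2, B2–B3, B3–B4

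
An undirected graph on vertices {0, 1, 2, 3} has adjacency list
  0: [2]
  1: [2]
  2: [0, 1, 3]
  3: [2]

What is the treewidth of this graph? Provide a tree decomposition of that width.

Each bag holds 2 vertices, so the decomposition has width 1, which upper-bounds the treewidth. Any graph with an edge has treewidth ≥ 1, and G has the edge 0–2. Hence tw(G) = 1 exactly.

Treewidth 1.
One such decomposition:
Bags: B1 = {0, 2}  B2 = {1, 2}  B3 = {2, 3}
Tree: B1–B2, B2–B3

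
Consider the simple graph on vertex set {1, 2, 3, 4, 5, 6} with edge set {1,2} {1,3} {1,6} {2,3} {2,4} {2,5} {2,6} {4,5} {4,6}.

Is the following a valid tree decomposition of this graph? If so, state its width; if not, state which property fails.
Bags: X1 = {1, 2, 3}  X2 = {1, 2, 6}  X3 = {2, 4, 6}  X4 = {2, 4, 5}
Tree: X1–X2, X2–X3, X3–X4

Checking the three conditions: (i) the bags cover all of {1, 2, 3, 4, 5, 6}; (ii) for each edge, some bag contains both endpoints; (iii) the bags containing any fixed vertex form a subtree. All hold, so the decomposition is valid with width 3 − 1 = 2.

Yes; width 2.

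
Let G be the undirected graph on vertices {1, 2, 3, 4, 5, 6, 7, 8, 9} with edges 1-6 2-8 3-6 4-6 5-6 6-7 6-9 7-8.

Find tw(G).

A width-1 tree decomposition is:
Bags: B1 = {3, 6}  B2 = {6, 9}  B3 = {5, 6}  B4 = {4, 6}  B5 = {6, 7}  B6 = {7, 8}  B7 = {1, 6}  B8 = {2, 8}
Tree: B1–B2, B2–B3, B1–B4, B2–B5, B5–B6, B1–B7, B6–B8
The largest bag has 2 vertices, giving width 1; this decomposition certifies tw(G) ≤ 1. Any graph with an edge has treewidth ≥ 1, and G has the edge 3–6. Hence tw(G) = 1 exactly.

1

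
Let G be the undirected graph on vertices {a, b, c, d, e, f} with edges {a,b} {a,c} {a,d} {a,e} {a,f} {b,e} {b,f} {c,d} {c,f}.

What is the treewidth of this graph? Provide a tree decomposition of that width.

Treewidth 2.
One optimal decomposition is:
Bags: B1 = {a, b, e}  B2 = {a, b, f}  B3 = {a, c, f}  B4 = {a, c, d}
Tree: B1–B2, B2–B3, B3–B4

The largest bag has 3 vertices, giving width 2; this decomposition certifies tw(G) ≤ 2. For the lower bound, the 3 vertices {a, c, d} are pairwise adjacent, and any tree decomposition puts a clique entirely inside one bag — forcing width ≥ 2. Therefore the treewidth is 2.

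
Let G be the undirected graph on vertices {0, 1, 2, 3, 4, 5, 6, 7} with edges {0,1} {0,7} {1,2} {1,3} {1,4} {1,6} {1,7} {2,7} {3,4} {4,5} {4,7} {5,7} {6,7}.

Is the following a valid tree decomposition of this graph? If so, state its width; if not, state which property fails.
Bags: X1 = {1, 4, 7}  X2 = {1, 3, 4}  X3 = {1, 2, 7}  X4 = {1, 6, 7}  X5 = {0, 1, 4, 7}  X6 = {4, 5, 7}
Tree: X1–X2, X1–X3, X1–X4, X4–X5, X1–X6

A tree decomposition must satisfy three properties: every vertex lies in some bag; for every edge, both endpoints lie together in some bag; and for every vertex, the bags containing it form a connected subtree. Here bags containing vertex 4 are not connected in the tree, so the decomposition is invalid.

No — bags containing vertex 4 are not connected in the tree.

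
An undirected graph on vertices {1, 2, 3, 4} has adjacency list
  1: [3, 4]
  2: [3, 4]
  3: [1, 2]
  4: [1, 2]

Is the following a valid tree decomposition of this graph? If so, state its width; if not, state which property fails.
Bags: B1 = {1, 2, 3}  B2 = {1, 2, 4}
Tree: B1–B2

Vertex coverage: the bags together contain {1, 2, 3, 4}, the full vertex set. Edge coverage: each edge of G has both endpoints in at least one bag. Running intersection: for every vertex, the bags containing it form a connected subtree. All three properties hold, so this is a valid tree decomposition of width max|bag| − 1 = 2, and hence tw(G) ≤ 2.

Yes; width 2.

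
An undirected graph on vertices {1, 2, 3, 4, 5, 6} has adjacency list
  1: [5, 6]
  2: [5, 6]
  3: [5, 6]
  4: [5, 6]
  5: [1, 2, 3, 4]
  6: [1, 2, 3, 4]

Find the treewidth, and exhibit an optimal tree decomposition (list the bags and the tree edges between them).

Every bag has size at most 3, so the width is 3 − 1 = 2 and tw(G) ≤ 2. For the lower bound, G contains the cycle 3–5–4–6–3, so G is not a forest; only forests have treewidth ≤ 1, hence tw(G) ≥ 2. Combining the bounds, tw(G) = 2.

Treewidth 2.
One optimal decomposition is:
Bags: B1 = {3, 5, 6}  B2 = {4, 5, 6}  B3 = {2, 5, 6}  B4 = {1, 5, 6}
Tree: B1–B2, B2–B3, B3–B4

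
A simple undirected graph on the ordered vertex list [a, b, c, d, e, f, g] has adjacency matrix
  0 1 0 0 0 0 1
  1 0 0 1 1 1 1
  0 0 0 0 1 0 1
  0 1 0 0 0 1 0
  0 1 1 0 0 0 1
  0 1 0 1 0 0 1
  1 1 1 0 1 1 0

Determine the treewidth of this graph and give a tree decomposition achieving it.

Treewidth 2.
One such decomposition:
Bags: B1 = {b, f, g}  B2 = {b, e, g}  B3 = {a, b, g}  B4 = {b, d, f}  B5 = {c, e, g}
Tree: B1–B2, B2–B3, B1–B4, B2–B5

Each bag holds 3 vertices, so the decomposition has width 2, which upper-bounds the treewidth. For the lower bound, the 3 vertices {b, d, f} are pairwise adjacent, and any tree decomposition puts a clique entirely inside one bag — forcing width ≥ 2. Combining the bounds, tw(G) = 2.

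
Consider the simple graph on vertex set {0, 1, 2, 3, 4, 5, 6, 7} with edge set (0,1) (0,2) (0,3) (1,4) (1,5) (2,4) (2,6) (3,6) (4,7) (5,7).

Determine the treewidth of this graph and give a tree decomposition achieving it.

Every bag has size at most 3, so the width is 3 − 1 = 2 and tw(G) ≤ 2. Since 6–3–0–2–6 is a cycle in G, G is not acyclic. Forests are exactly the graphs of treewidth ≤ 1, so tw(G) ≥ 2. The upper and lower bounds meet at 2, so that is the treewidth.

Treewidth 2.
One optimal decomposition is:
Bags: B1 = {2, 3, 6}  B2 = {0, 2, 3}  B3 = {0, 2, 4}  B4 = {0, 1, 4}  B5 = {1, 4, 7}  B6 = {1, 5, 7}
Tree: B1–B2, B2–B3, B3–B4, B4–B5, B5–B6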